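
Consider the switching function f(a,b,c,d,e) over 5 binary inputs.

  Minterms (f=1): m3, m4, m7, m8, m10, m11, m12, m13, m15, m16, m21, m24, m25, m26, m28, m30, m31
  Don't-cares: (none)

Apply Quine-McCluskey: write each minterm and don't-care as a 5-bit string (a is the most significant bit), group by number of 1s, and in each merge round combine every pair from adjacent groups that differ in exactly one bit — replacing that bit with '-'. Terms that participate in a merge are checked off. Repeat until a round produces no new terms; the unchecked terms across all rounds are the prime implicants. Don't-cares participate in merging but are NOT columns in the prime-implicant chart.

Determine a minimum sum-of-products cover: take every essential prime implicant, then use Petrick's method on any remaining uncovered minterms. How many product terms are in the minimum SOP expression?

Round 0: 00011✓ 00100✓ 00111✓ 01000✓ 01010✓ 01011✓ 01100✓ 01101✓ 01111✓ 10000✓ 10101 11000✓ 11001✓ 11010✓ 11100✓ 11110✓ 11111✓
Round 1: -1000✓ -1010✓ -1100✓ -1111 0-011✓ 0-100 0-111✓ 00-11✓ 01-00✓ 01-11✓ 010-0✓ 0101- 011-1 0110- 1-000 11-00✓ 11-10✓ 110-0✓ 1100- 111-0✓ 1111-
Round 2: -1-00 -10-0 0--11 11--0
PIs = {-1-00, -10-0, -1111, 0--11, 0-100, 0101-, 011-1, 0110-, 1-000, 10101, 11--0, 1100-, 1111-}
Coverage chart:
  m3: 0--11 ←essential
  m4: 0-100 ←essential
  m7: 0--11 ←essential
  m8: -1-00,-10-0
  m10: -10-0,0101-
  m11: 0--11,0101-
  m12: -1-00,0-100,0110-
  m13: 011-1,0110-
  m15: -1111,0--11,011-1
  m16: 1-000 ←essential
  m21: 10101 ←essential
  m24: -1-00,-10-0,1-000,11--0,1100-
  m25: 1100- ←essential
  m26: -10-0,11--0
  m28: -1-00,11--0
  m30: 11--0,1111-
  m31: -1111,1111-
Essential: 0--11, 0-100, 1-000, 10101, 1100-
Petrick residual → -1-00, -10-0, 011-1, 1111-
Min cover (9 terms): bd'e' + bc'e' + a'de + a'cd'e' + a'bce + ac'd'e' + ab'cd'e + abc'd' + abcd

9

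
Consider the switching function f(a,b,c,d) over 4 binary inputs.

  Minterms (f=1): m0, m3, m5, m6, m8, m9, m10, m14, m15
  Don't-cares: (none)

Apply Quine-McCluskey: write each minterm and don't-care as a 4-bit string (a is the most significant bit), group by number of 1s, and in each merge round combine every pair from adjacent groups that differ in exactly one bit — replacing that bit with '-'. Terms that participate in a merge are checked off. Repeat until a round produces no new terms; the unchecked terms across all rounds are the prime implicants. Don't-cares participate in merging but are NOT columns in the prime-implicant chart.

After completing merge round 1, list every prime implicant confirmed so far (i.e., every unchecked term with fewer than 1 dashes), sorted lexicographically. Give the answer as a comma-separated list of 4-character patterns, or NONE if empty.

Round 0: 0000✓ 0011 0101 0110✓ 1000✓ 1001✓ 1010✓ 1110✓ 1111✓
Round 1: -000 -110 1-10 10-0 100- 111-
PIs = {-000, -110, 0011, 0101, 1-10, 10-0, 100-, 111-}

0011, 0101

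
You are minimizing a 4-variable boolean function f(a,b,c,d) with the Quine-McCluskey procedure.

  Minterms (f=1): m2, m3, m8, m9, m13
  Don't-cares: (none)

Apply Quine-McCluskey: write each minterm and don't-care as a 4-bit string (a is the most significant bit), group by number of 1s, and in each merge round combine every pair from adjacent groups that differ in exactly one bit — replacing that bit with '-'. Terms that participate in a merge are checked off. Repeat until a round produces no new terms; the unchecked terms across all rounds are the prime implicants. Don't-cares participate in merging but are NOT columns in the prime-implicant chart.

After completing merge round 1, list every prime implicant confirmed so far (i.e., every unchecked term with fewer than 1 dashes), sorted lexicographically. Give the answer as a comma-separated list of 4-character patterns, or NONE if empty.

NONE

[col 0] 0010*, 0011*, 1000*, 1001*, 1101*
[col 1] 001-, 1-01, 100-
Prime implicants: 001-, 1-01, 100-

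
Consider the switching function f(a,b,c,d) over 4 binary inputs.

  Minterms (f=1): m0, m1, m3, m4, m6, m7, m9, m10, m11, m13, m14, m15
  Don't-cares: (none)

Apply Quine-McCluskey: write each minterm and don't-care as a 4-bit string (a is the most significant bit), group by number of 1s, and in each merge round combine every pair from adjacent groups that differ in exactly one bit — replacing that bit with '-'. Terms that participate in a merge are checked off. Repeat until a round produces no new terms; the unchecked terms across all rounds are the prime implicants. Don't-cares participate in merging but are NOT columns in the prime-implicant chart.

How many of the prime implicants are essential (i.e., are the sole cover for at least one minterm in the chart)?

2

Round 0: 0000✓ 0001✓ 0011✓ 0100✓ 0110✓ 0111✓ 1001✓ 1010✓ 1011✓ 1101✓ 1110✓ 1111✓
Round 1: -001✓ -011✓ -110✓ -111✓ 0-00 0-11✓ 00-1✓ 000- 01-0 011-✓ 1-01✓ 1-10✓ 1-11✓ 10-1✓ 101-✓ 11-1✓ 111-✓
Round 2: --11 -0-1 -11- 1--1 1-1-
PIs = {--11, -0-1, -11-, 0-00, 000-, 01-0, 1--1, 1-1-}
Coverage chart:
  m0: 0-00,000-
  m1: -0-1,000-
  m3: --11,-0-1
  m4: 0-00,01-0
  m6: -11-,01-0
  m7: --11,-11-
  m9: -0-1,1--1
  m10: 1-1- ←essential
  m11: --11,-0-1,1--1,1-1-
  m13: 1--1 ←essential
  m14: -11-,1-1-
  m15: --11,-11-,1--1,1-1-
Essential: 1--1, 1-1-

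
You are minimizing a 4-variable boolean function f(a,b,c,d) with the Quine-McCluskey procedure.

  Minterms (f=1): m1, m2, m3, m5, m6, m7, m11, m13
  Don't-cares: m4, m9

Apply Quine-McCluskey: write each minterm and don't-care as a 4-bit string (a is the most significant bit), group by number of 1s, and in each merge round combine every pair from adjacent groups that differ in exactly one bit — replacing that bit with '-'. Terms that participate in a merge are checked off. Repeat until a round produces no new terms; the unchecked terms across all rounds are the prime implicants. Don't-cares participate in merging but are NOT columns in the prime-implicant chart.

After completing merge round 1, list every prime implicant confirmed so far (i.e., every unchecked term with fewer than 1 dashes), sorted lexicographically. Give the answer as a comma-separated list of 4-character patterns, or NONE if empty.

NONE

[col 0] 0001*, 0010*, 0011*, 0100*, 0101*, 0110*, 0111*, 1001*, 1011*, 1101*
[col 1] -001*, -011*, -101*, 0-01*, 0-10*, 0-11*, 00-1*, 001-*, 01-0*, 01-1*, 010-*, 011-*, 1-01*, 10-1*
[col 2] --01, -0-1, 0--1, 0-1-, 01--
Prime implicants: --01, -0-1, 0--1, 0-1-, 01--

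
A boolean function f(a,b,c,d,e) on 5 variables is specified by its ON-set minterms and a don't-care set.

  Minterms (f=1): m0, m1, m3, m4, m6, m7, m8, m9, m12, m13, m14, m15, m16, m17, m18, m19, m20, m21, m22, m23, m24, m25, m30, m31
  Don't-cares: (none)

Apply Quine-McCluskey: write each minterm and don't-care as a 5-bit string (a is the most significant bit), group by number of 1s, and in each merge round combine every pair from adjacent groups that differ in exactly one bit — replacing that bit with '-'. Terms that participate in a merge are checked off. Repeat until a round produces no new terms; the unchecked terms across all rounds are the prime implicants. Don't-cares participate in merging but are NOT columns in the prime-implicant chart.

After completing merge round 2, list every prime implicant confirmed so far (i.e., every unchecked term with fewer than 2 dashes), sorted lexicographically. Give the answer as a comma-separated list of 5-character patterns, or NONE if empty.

NONE

Round 0: 00000✓ 00001✓ 00011✓ 00100✓ 00110✓ 00111✓ 01000✓ 01001✓ 01100✓ 01101✓ 01110✓ 01111✓ 10000✓ 10001✓ 10010✓ 10011✓ 10100✓ 10101✓ 10110✓ 10111✓ 11000✓ 11001✓ 11110✓ 11111✓
Round 1: -0000✓ -0001✓ -0011✓ -0100✓ -0110✓ -0111✓ -1000✓ -1001✓ -1110✓ -1111✓ 0-000✓ 0-001✓ 0-100✓ 0-110✓ 0-111✓ 00-00✓ 00-11✓ 000-1✓ 0000-✓ 001-0✓ 0011-✓ 01-00✓ 01-01✓ 0100-✓ 011-0✓ 011-1✓ 0110-✓ 0111-✓ 1-000✓ 1-001✓ 1-110✓ 1-111✓ 10-00✓ 10-01✓ 10-10✓ 10-11✓ 100-0✓ 100-1✓ 1000-✓ 1001-✓ 101-0✓ 101-1✓ 1010-✓ 1011-✓ 1100-✓ 1111-✓
Round 2: --000✓ --001✓ --110✓ --111✓ -0-00 -0-11 -00-1 -000-✓ -01-0 -011-✓ -100-✓ -111-✓ 0--00 0-00-✓ 0-1-0 0-11-✓ 01-0- 011-- 1-00-✓ 1-11-✓ 10--0✓ 10--1✓ 10-0-✓ 10-1-✓ 100--✓ 101--✓
Round 3: --00- --11- 10---
PIs = {--00-, --11-, -0-00, -0-11, -00-1, -01-0, 0--00, 0-1-0, 01-0-, 011--, 10---}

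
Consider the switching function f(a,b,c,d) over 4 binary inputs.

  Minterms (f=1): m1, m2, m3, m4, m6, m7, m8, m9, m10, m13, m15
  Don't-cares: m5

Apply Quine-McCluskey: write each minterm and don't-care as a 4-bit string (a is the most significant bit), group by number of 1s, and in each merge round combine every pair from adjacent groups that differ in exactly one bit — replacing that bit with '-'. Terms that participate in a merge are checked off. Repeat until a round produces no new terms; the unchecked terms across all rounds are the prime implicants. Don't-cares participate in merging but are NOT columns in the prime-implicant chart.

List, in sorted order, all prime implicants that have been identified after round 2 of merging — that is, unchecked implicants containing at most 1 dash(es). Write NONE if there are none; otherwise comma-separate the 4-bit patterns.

-010, 10-0, 100-

size-2^0 implicants → 0001(✓)  0010(✓)  0011(✓)  0100(✓)  0101(✓)  0110(✓)  0111(✓)  1000(✓)  1001(✓)  1010(✓)  1101(✓)  1111(✓)
size-2^1 implicants → -001(✓)  -010  -101(✓)  -111(✓)  0-01(✓)  0-10(✓)  0-11(✓)  00-1(✓)  001-(✓)  01-0(✓)  01-1(✓)  010-(✓)  011-(✓)  1-01(✓)  10-0  100-  11-1(✓)
size-2^2 implicants → --01  -1-1  0--1  0-1-  01--
Unchecked terms (primes): --01, -010, -1-1, 0--1, 0-1-, 01--, 10-0, 100-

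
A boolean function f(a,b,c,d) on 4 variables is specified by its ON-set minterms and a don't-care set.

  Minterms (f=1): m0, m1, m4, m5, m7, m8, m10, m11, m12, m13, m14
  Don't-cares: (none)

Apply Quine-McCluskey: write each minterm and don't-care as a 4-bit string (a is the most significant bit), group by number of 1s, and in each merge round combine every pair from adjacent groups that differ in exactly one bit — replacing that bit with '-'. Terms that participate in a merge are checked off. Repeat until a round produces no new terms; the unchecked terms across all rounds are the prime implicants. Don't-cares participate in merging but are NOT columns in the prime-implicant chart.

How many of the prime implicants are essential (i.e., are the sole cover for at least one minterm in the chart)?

Round 0: 0000✓ 0001✓ 0100✓ 0101✓ 0111✓ 1000✓ 1010✓ 1011✓ 1100✓ 1101✓ 1110✓
Round 1: -000✓ -100✓ -101✓ 0-00✓ 0-01✓ 000-✓ 01-1 010-✓ 1-00✓ 1-10✓ 10-0✓ 101- 11-0✓ 110-✓
Round 2: --00 -10- 0-0- 1--0
PIs = {--00, -10-, 0-0-, 01-1, 1--0, 101-}
Coverage chart:
  m0: --00,0-0-
  m1: 0-0- ←essential
  m4: --00,-10-,0-0-
  m5: -10-,0-0-,01-1
  m7: 01-1 ←essential
  m8: --00,1--0
  m10: 1--0,101-
  m11: 101- ←essential
  m12: --00,-10-,1--0
  m13: -10- ←essential
  m14: 1--0 ←essential
Essential: -10-, 0-0-, 01-1, 1--0, 101-

5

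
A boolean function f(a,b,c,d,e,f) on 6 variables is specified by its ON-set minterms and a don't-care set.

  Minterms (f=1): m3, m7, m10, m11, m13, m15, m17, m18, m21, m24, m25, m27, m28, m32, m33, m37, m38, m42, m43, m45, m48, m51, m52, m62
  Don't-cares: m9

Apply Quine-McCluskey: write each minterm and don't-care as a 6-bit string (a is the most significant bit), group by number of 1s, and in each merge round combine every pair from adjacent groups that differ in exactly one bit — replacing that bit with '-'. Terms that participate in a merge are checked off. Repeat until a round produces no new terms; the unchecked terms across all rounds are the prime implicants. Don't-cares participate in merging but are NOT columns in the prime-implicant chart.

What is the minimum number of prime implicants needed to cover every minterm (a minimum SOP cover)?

Round 0: 000011✓ 000111✓ 001001✓ 001010✓ 001011✓ 001101✓ 001111✓ 010001✓ 010010 010101✓ 011000✓ 011001✓ 011011✓ 011100✓ 100000✓ 100001✓ 100101✓ 100110 101010✓ 101011✓ 101101✓ 110000✓ 110011 110100✓ 111110
Round 1: -01010✓ -01011✓ -01101 0-1001✓ 0-1011✓ 00-011✓ 00-111✓ 000-11✓ 001-01✓ 001-11✓ 0010-1✓ 00101-✓ 0011-1✓ 01-001 010-01 011-00 0110-1✓ 01100- 1-0000 10-101 100-01 10000- 10101-✓ 110-00
Round 2: -0101- 0-10-1 00--11 001--1
PIs = {-0101-, -01101, 0-10-1, 00--11, 001--1, 01-001, 010-01, 010010, 011-00, 01100-, 1-0000, 10-101, 100-01, 10000-, 100110, 110-00, 110011, 111110}
Coverage chart:
  m3: 00--11 ←essential
  m7: 00--11 ←essential
  m10: -0101- ←essential
  m11: -0101-,0-10-1,00--11,001--1
  m13: -01101,001--1
  m15: 00--11,001--1
  m17: 01-001,010-01
  m18: 010010 ←essential
  m21: 010-01 ←essential
  m24: 011-00,01100-
  m25: 0-10-1,01-001,01100-
  m27: 0-10-1 ←essential
  m28: 011-00 ←essential
  m32: 1-0000,10000-
  m33: 100-01,10000-
  m37: 10-101,100-01
  m38: 100110 ←essential
  m42: -0101- ←essential
  m43: -0101- ←essential
  m45: -01101,10-101
  m48: 1-0000,110-00
  m51: 110011 ←essential
  m52: 110-00 ←essential
  m62: 111110 ←essential
Essential: -0101-, 0-10-1, 00--11, 010-01, 010010, 011-00, 100110, 110-00, 110011, 111110
Petrick residual → -01101, 1-0000, 100-01
Min cover (13 terms): b'cd'e + b'cde'f + a'cd'f + a'b'ef + a'bc'e'f + a'bc'd'ef' + a'bce'f' + ac'd'e'f' + ab'c'e'f + ab'c'def' + abc'e'f' + abc'd'ef + abcdef'

13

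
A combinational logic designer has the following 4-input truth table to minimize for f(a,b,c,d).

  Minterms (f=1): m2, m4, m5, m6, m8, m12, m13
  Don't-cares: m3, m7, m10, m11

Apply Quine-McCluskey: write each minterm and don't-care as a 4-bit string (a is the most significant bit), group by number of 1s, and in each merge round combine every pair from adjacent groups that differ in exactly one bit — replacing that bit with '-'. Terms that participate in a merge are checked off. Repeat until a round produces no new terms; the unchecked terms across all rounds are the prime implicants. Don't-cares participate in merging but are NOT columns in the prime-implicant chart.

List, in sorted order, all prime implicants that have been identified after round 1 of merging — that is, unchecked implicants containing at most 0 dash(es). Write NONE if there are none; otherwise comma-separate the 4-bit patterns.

NONE

[col 0] 0010*, 0011*, 0100*, 0101*, 0110*, 0111*, 1000*, 1010*, 1011*, 1100*, 1101*
[col 1] -010*, -011*, -100*, -101*, 0-10*, 0-11*, 001-*, 01-0*, 01-1*, 010-*, 011-*, 1-00, 10-0, 101-*, 110-*
[col 2] -01-, -10-, 0-1-, 01--
Prime implicants: -01-, -10-, 0-1-, 01--, 1-00, 10-0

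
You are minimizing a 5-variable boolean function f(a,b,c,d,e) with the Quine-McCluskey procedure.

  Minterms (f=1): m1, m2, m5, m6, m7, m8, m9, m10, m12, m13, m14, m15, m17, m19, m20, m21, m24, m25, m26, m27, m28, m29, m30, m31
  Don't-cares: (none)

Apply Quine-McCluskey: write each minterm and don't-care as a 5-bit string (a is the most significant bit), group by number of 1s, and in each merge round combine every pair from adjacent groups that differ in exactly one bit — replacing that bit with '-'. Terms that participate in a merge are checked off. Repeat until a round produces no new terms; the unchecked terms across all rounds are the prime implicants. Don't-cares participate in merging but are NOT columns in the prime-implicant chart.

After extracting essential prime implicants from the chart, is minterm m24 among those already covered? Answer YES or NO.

[col 0] 00001*, 00010*, 00101*, 00110*, 00111*, 01000*, 01001*, 01010*, 01100*, 01101*, 01110*, 01111*, 10001*, 10011*, 10100*, 10101*, 11000*, 11001*, 11010*, 11011*, 11100*, 11101*, 11110*, 11111*
[col 1] -0001*, -0101*, -1000*, -1001*, -1010*, -1100*, -1101*, -1110*, -1111*, 0-001*, 0-010*, 0-101*, 0-110*, 0-111*, 00-01*, 00-10*, 001-1*, 0011-*, 01-00*, 01-01*, 01-10*, 010-0*, 0100-*, 011-0*, 011-1*, 0110-*, 0111-*, 1-001*, 1-011*, 1-100*, 1-101*, 10-01*, 100-1*, 1010-*, 11-00*, 11-01*, 11-10*, 11-11*, 110-0*, 110-1*, 1100-*, 1101-*, 111-0*, 111-1*, 1110-*, 1111-*
[col 2] --001*, --101*, -0-01*, -1-00*, -1-01*, -1-10*, -10-0*, -100-*, -11-0*, -11-1*, -110-*, -111-*, 0--01*, 0--10, 0-1-1, 0-11-, 01--0*, 01-0-*, 011--*, 1--01*, 1-0-1, 1-10-, 11--0*, 11--1*, 11-0-*, 11-1-*, 110--*, 111--*
[col 3] ---01, -1--0, -1-0-, -11--, 11---
Prime implicants: ---01, -1--0, -1-0-, -11--, 0--10, 0-1-1, 0-11-, 1-0-1, 1-10-, 11---
PI chart (minterm → PIs covering it):
  1 | ---01  (sole → essential)
  2 | 0--10  (sole → essential)
  5 | ---01,0-1-1
  6 | 0--10,0-11-
  7 | 0-1-1,0-11-
  8 | -1--0,-1-0-
  9 | ---01,-1-0-
  10 | -1--0,0--10
  12 | -1--0,-1-0-,-11--
  13 | ---01,-1-0-,-11--,0-1-1
  14 | -1--0,-11--,0--10,0-11-
  15 | -11--,0-1-1,0-11-
  17 | ---01,1-0-1
  19 | 1-0-1  (sole → essential)
  20 | 1-10-  (sole → essential)
  21 | ---01,1-10-
  24 | -1--0,-1-0-,11---
  25 | ---01,-1-0-,1-0-1,11---
  26 | -1--0,11---
  27 | 1-0-1,11---
  28 | -1--0,-1-0-,-11--,1-10-,11---
  29 | ---01,-1-0-,-11--,1-10-,11---
  30 | -1--0,-11--,11---
  31 | -11--,11---
Essential prime implicants: ---01, 0--10, 1-0-1, 1-10-

NO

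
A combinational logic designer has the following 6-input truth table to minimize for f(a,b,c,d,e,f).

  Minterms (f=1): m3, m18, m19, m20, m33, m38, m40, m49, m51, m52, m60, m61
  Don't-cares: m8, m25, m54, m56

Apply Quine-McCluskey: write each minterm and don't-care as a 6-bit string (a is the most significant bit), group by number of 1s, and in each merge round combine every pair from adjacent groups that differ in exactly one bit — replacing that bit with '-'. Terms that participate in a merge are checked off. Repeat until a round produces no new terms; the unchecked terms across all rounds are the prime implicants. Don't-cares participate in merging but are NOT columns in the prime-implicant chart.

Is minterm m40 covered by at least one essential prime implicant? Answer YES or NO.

NO

size-2^0 implicants → 000011(✓)  001000(✓)  010010(✓)  010011(✓)  010100(✓)  011001  100001(✓)  100110(✓)  101000(✓)  110001(✓)  110011(✓)  110100(✓)  110110(✓)  111000(✓)  111100(✓)  111101(✓)
size-2^1 implicants → -01000  -10011  -10100  0-0011  01001-  1-0001  1-0110  1-1000  11-100  1100-1  1101-0  111-00  11110-
Unchecked terms (primes): -01000, -10011, -10100, 0-0011, 01001-, 011001, 1-0001, 1-0110, 1-1000, 11-100, 1100-1, 1101-0, 111-00, 11110-
Minterm coverage:
  m3 ⊆ 0-0011 [E]
  m18 ⊆ 01001- [E]
  m19 ⊆ -10011,0-0011,01001-
  m20 ⊆ -10100 [E]
  m33 ⊆ 1-0001 [E]
  m38 ⊆ 1-0110 [E]
  m40 ⊆ -01000,1-1000
  m49 ⊆ 1-0001,1100-1
  m51 ⊆ -10011,1100-1
  m52 ⊆ -10100,11-100,1101-0
  m60 ⊆ 11-100,111-00,11110-
  m61 ⊆ 11110- [E]
E = {-10100, 0-0011, 01001-, 1-0001, 1-0110, 11110-}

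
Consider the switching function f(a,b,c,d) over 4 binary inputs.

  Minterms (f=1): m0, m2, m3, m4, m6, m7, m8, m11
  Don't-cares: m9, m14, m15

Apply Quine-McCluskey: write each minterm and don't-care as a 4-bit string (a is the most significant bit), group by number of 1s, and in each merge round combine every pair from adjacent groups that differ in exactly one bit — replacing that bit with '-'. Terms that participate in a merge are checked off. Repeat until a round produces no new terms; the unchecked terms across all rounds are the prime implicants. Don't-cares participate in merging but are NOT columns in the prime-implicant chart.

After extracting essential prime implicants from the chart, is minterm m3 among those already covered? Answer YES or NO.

Round 0: 0000✓ 0010✓ 0011✓ 0100✓ 0110✓ 0111✓ 1000✓ 1001✓ 1011✓ 1110✓ 1111✓
Round 1: -000 -011✓ -110✓ -111✓ 0-00✓ 0-10✓ 0-11✓ 00-0✓ 001-✓ 01-0✓ 011-✓ 1-11✓ 10-1 100- 111-✓
Round 2: --11 -11- 0--0 0-1-
PIs = {--11, -000, -11-, 0--0, 0-1-, 10-1, 100-}
Coverage chart:
  m0: -000,0--0
  m2: 0--0,0-1-
  m3: --11,0-1-
  m4: 0--0 ←essential
  m6: -11-,0--0,0-1-
  m7: --11,-11-,0-1-
  m8: -000,100-
  m11: --11,10-1
Essential: 0--0

NO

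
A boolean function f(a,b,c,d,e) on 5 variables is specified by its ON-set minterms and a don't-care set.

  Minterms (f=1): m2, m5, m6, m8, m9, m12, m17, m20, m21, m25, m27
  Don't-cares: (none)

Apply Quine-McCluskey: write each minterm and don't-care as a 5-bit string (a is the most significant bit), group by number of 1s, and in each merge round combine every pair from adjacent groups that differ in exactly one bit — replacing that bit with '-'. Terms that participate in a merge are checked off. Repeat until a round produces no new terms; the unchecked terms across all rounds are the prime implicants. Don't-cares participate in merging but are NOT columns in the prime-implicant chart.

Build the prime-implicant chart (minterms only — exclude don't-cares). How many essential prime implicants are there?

5

Round 0: 00010✓ 00101✓ 00110✓ 01000✓ 01001✓ 01100✓ 10001✓ 10100✓ 10101✓ 11001✓ 11011✓
Round 1: -0101 -1001 00-10 01-00 0100- 1-001 10-01 1010- 110-1
PIs = {-0101, -1001, 00-10, 01-00, 0100-, 1-001, 10-01, 1010-, 110-1}
Coverage chart:
  m2: 00-10 ←essential
  m5: -0101 ←essential
  m6: 00-10 ←essential
  m8: 01-00,0100-
  m9: -1001,0100-
  m12: 01-00 ←essential
  m17: 1-001,10-01
  m20: 1010- ←essential
  m21: -0101,10-01,1010-
  m25: -1001,1-001,110-1
  m27: 110-1 ←essential
Essential: -0101, 00-10, 01-00, 1010-, 110-1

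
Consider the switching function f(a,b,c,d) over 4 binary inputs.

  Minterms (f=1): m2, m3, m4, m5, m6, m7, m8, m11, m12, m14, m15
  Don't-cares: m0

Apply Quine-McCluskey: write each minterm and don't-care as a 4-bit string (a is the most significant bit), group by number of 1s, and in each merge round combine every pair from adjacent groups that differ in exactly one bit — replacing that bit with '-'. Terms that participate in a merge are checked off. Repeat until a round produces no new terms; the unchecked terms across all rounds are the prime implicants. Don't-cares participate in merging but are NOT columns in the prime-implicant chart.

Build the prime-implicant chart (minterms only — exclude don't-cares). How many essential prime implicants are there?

[col 0] 0000*, 0010*, 0011*, 0100*, 0101*, 0110*, 0111*, 1000*, 1011*, 1100*, 1110*, 1111*
[col 1] -000*, -011*, -100*, -110*, -111*, 0-00*, 0-10*, 0-11*, 00-0*, 001-*, 01-0*, 01-1*, 010-*, 011-*, 1-00*, 1-11*, 11-0*, 111-*
[col 2] --00, --11, -1-0, -11-, 0--0, 0-1-, 01--
Prime implicants: --00, --11, -1-0, -11-, 0--0, 0-1-, 01--
PI chart (minterm → PIs covering it):
  2 | 0--0,0-1-
  3 | --11,0-1-
  4 | --00,-1-0,0--0,01--
  5 | 01--  (sole → essential)
  6 | -1-0,-11-,0--0,0-1-,01--
  7 | --11,-11-,0-1-,01--
  8 | --00  (sole → essential)
  11 | --11  (sole → essential)
  12 | --00,-1-0
  14 | -1-0,-11-
  15 | --11,-11-
Essential prime implicants: --00, --11, 01--

3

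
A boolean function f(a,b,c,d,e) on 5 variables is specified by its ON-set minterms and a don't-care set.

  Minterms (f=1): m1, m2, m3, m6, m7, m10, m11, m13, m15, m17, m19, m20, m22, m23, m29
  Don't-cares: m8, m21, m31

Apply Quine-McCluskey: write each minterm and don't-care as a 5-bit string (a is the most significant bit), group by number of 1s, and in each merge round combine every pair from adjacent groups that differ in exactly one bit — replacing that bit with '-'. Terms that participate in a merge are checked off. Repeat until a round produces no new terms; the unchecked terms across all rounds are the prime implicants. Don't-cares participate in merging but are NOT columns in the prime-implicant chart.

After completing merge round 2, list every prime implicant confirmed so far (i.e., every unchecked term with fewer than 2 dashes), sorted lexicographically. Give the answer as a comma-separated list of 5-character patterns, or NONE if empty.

Round 0: 00001✓ 00010✓ 00011✓ 00110✓ 00111✓ 01000✓ 01010✓ 01011✓ 01101✓ 01111✓ 10001✓ 10011✓ 10100✓ 10101✓ 10110✓ 10111✓ 11101✓ 11111✓
Round 1: -0001✓ -0011✓ -0110✓ -0111✓ -1101✓ -1111✓ 0-010✓ 0-011✓ 0-111✓ 00-10✓ 00-11✓ 000-1✓ 0001-✓ 0011-✓ 01-11✓ 010-0 0101-✓ 011-1✓ 1-101✓ 1-111✓ 10-01✓ 10-11✓ 100-1✓ 101-0✓ 101-1✓ 1010-✓ 1011-✓ 111-1✓
Round 2: --111 -0-11 -00-1 -011- -11-1 0--11 0-01- 00-1- 1-1-1 10--1 101--
PIs = {--111, -0-11, -00-1, -011-, -11-1, 0--11, 0-01-, 00-1-, 010-0, 1-1-1, 10--1, 101--}

010-0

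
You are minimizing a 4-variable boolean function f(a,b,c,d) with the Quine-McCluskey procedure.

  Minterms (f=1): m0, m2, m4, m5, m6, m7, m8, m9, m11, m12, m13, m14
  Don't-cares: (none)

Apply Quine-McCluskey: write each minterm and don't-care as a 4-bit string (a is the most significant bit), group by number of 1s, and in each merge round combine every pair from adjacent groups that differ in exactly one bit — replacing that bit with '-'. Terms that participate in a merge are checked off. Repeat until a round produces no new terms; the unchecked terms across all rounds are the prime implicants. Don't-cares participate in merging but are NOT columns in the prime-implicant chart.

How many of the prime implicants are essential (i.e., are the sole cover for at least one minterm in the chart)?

Round 0: 0000✓ 0010✓ 0100✓ 0101✓ 0110✓ 0111✓ 1000✓ 1001✓ 1011✓ 1100✓ 1101✓ 1110✓
Round 1: -000✓ -100✓ -101✓ -110✓ 0-00✓ 0-10✓ 00-0✓ 01-0✓ 01-1✓ 010-✓ 011-✓ 1-00✓ 1-01✓ 10-1 100-✓ 11-0✓ 110-✓
Round 2: --00 -1-0 -10- 0--0 01-- 1-0-
PIs = {--00, -1-0, -10-, 0--0, 01--, 1-0-, 10-1}
Coverage chart:
  m0: --00,0--0
  m2: 0--0 ←essential
  m4: --00,-1-0,-10-,0--0,01--
  m5: -10-,01--
  m6: -1-0,0--0,01--
  m7: 01-- ←essential
  m8: --00,1-0-
  m9: 1-0-,10-1
  m11: 10-1 ←essential
  m12: --00,-1-0,-10-,1-0-
  m13: -10-,1-0-
  m14: -1-0 ←essential
Essential: -1-0, 0--0, 01--, 10-1

4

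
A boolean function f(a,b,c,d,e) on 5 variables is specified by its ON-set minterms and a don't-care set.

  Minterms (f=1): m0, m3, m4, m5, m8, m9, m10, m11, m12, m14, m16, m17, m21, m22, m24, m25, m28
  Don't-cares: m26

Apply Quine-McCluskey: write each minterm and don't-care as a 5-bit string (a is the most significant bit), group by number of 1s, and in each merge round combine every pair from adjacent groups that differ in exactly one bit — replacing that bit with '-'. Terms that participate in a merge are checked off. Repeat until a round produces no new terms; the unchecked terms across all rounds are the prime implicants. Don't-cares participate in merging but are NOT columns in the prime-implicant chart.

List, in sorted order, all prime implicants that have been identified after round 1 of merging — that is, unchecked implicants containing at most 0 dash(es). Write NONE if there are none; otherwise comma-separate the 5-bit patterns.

[col 0] 00000*, 00011*, 00100*, 00101*, 01000*, 01001*, 01010*, 01011*, 01100*, 01110*, 10000*, 10001*, 10101*, 10110, 11000*, 11001*, 11010*, 11100*
[col 1] -0000*, -0101, -1000*, -1001*, -1010*, -1100*, 0-000*, 0-011, 0-100*, 00-00*, 0010-, 01-00*, 01-10*, 010-0*, 010-1*, 0100-*, 0101-*, 011-0*, 1-000*, 1-001*, 10-01, 1000-*, 11-00*, 110-0*, 1100-*
[col 2] --000, -1-00, -10-0, -100-, 0--00, 01--0, 010--, 1-00-
Prime implicants: --000, -0101, -1-00, -10-0, -100-, 0--00, 0-011, 0010-, 01--0, 010--, 1-00-, 10-01, 10110

10110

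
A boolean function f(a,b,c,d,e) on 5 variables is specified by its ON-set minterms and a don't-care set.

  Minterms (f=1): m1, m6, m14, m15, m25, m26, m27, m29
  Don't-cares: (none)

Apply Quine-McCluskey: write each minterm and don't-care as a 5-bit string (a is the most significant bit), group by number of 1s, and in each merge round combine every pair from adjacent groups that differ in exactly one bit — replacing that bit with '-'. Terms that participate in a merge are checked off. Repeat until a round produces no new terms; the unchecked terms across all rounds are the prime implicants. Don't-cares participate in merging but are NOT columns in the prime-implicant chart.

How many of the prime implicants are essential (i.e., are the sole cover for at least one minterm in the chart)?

5

[col 0] 00001, 00110*, 01110*, 01111*, 11001*, 11010*, 11011*, 11101*
[col 1] 0-110, 0111-, 11-01, 110-1, 1101-
Prime implicants: 0-110, 00001, 0111-, 11-01, 110-1, 1101-
PI chart (minterm → PIs covering it):
  1 | 00001  (sole → essential)
  6 | 0-110  (sole → essential)
  14 | 0-110,0111-
  15 | 0111-  (sole → essential)
  25 | 11-01,110-1
  26 | 1101-  (sole → essential)
  27 | 110-1,1101-
  29 | 11-01  (sole → essential)
Essential prime implicants: 0-110, 00001, 0111-, 11-01, 1101-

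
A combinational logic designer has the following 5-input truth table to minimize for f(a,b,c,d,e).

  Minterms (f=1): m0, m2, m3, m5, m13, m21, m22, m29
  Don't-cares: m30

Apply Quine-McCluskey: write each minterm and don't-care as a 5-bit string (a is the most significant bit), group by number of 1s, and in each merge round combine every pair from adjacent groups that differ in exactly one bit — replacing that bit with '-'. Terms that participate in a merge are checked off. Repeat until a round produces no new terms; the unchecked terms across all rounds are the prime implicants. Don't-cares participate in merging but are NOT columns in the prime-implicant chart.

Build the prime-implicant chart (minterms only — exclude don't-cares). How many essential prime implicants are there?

4

Round 0: 00000✓ 00010✓ 00011✓ 00101✓ 01101✓ 10101✓ 10110✓ 11101✓ 11110✓
Round 1: -0101✓ -1101✓ 0-101✓ 000-0 0001- 1-101✓ 1-110
Round 2: --101
PIs = {--101, 000-0, 0001-, 1-110}
Coverage chart:
  m0: 000-0 ←essential
  m2: 000-0,0001-
  m3: 0001- ←essential
  m5: --101 ←essential
  m13: --101 ←essential
  m21: --101 ←essential
  m22: 1-110 ←essential
  m29: --101 ←essential
Essential: --101, 000-0, 0001-, 1-110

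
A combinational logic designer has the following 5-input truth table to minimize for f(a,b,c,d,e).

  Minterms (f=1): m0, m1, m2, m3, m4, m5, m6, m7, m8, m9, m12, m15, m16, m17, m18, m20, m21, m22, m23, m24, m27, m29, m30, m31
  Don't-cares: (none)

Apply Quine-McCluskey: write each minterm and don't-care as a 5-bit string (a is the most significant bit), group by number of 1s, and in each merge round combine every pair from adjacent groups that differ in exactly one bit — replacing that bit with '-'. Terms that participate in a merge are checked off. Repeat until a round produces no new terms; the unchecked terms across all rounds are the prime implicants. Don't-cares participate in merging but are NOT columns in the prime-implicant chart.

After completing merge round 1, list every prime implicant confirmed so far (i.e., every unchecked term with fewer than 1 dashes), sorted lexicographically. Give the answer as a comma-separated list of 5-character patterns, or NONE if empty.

NONE

Round 0: 00000✓ 00001✓ 00010✓ 00011✓ 00100✓ 00101✓ 00110✓ 00111✓ 01000✓ 01001✓ 01100✓ 01111✓ 10000✓ 10001✓ 10010✓ 10100✓ 10101✓ 10110✓ 10111✓ 11000✓ 11011✓ 11101✓ 11110✓ 11111✓
Round 1: -0000✓ -0001✓ -0010✓ -0100✓ -0101✓ -0110✓ -0111✓ -1000✓ -1111✓ 0-000✓ 0-001✓ 0-100✓ 0-111✓ 00-00✓ 00-01✓ 00-10✓ 00-11✓ 000-0✓ 000-1✓ 0000-✓ 0001-✓ 001-0✓ 001-1✓ 0010-✓ 0011-✓ 01-00✓ 0100-✓ 1-000✓ 1-101✓ 1-110✓ 1-111✓ 10-00✓ 10-01✓ 10-10✓ 100-0✓ 1000-✓ 101-0✓ 101-1✓ 1010-✓ 1011-✓ 11-11 111-1✓ 1111-✓
Round 2: --000 --111 -0-00✓ -0-01✓ -0-10✓ -00-0✓ -000-✓ -01-0✓ -01-1✓ -010-✓ -011-✓ 0--00 0-00- 00--0✓ 00--1✓ 00-0-✓ 00-1-✓ 000--✓ 001--✓ 1-1-1 1-11- 10--0✓ 10-0-✓ 101--✓
Round 3: -0--0 -0-0- -01-- 00---
PIs = {--000, --111, -0--0, -0-0-, -01--, 0--00, 0-00-, 00---, 1-1-1, 1-11-, 11-11}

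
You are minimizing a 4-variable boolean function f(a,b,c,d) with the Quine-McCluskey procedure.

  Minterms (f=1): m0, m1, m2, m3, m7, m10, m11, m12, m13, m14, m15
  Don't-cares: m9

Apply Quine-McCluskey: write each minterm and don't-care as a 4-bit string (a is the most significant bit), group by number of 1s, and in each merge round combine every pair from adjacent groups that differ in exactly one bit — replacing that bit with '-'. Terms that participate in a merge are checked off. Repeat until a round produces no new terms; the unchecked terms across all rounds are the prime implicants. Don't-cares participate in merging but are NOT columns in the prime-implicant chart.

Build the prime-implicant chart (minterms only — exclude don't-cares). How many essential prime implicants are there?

size-2^0 implicants → 0000(✓)  0001(✓)  0010(✓)  0011(✓)  0111(✓)  1001(✓)  1010(✓)  1011(✓)  1100(✓)  1101(✓)  1110(✓)  1111(✓)
size-2^1 implicants → -001(✓)  -010(✓)  -011(✓)  -111(✓)  0-11(✓)  00-0(✓)  00-1(✓)  000-(✓)  001-(✓)  1-01(✓)  1-10(✓)  1-11(✓)  10-1(✓)  101-(✓)  11-0(✓)  11-1(✓)  110-(✓)  111-(✓)
size-2^2 implicants → --11  -0-1  -01-  00--  1--1  1-1-  11--
Unchecked terms (primes): --11, -0-1, -01-, 00--, 1--1, 1-1-, 11--
Minterm coverage:
  m0 ⊆ 00-- [E]
  m1 ⊆ -0-1,00--
  m2 ⊆ -01-,00--
  m3 ⊆ --11,-0-1,-01-,00--
  m7 ⊆ --11 [E]
  m10 ⊆ -01-,1-1-
  m11 ⊆ --11,-0-1,-01-,1--1,1-1-
  m12 ⊆ 11-- [E]
  m13 ⊆ 1--1,11--
  m14 ⊆ 1-1-,11--
  m15 ⊆ --11,1--1,1-1-,11--
E = {--11, 00--, 11--}

3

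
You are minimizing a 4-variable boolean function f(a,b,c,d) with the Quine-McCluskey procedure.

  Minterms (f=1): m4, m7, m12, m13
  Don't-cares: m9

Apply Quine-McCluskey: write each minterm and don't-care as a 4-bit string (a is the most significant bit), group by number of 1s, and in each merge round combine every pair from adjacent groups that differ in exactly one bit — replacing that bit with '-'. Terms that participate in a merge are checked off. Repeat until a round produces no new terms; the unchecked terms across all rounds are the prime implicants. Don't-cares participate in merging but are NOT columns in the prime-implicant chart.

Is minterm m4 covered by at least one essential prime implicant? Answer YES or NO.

YES

size-2^0 implicants → 0100(✓)  0111  1001(✓)  1100(✓)  1101(✓)
size-2^1 implicants → -100  1-01  110-
Unchecked terms (primes): -100, 0111, 1-01, 110-
Minterm coverage:
  m4 ⊆ -100 [E]
  m7 ⊆ 0111 [E]
  m12 ⊆ -100,110-
  m13 ⊆ 1-01,110-
E = {-100, 0111}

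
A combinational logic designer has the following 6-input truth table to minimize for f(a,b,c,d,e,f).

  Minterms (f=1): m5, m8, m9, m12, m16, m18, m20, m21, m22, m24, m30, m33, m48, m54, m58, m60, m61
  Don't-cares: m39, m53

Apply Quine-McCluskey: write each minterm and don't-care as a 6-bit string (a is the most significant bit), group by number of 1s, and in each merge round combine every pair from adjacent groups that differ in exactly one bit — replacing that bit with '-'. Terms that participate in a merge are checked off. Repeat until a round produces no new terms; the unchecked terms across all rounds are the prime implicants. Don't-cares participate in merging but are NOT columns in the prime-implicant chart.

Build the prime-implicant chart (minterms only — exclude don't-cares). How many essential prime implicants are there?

Round 0: 000101✓ 001000✓ 001001✓ 001100✓ 010000✓ 010010✓ 010100✓ 010101✓ 010110✓ 011000✓ 011110✓ 100001 100111 110000✓ 110101✓ 110110✓ 111010 111100✓ 111101✓
Round 1: -10000 -10101 -10110 0-0101 0-1000 001-00 00100- 01-000 01-110 010-00✓ 010-10✓ 0100-0✓ 0101-0✓ 01010- 11-101 11110-
Round 2: 010--0
PIs = {-10000, -10101, -10110, 0-0101, 0-1000, 001-00, 00100-, 01-000, 01-110, 010--0, 01010-, 100001, 100111, 11-101, 111010, 11110-}
Coverage chart:
  m5: 0-0101 ←essential
  m8: 0-1000,001-00,00100-
  m9: 00100- ←essential
  m12: 001-00 ←essential
  m16: -10000,01-000,010--0
  m18: 010--0 ←essential
  m20: 010--0,01010-
  m21: -10101,0-0101,01010-
  m22: -10110,01-110,010--0
  m24: 0-1000,01-000
  m30: 01-110 ←essential
  m33: 100001 ←essential
  m48: -10000 ←essential
  m54: -10110 ←essential
  m58: 111010 ←essential
  m60: 11110- ←essential
  m61: 11-101,11110-
Essential: -10000, -10110, 0-0101, 001-00, 00100-, 01-110, 010--0, 100001, 111010, 11110-

10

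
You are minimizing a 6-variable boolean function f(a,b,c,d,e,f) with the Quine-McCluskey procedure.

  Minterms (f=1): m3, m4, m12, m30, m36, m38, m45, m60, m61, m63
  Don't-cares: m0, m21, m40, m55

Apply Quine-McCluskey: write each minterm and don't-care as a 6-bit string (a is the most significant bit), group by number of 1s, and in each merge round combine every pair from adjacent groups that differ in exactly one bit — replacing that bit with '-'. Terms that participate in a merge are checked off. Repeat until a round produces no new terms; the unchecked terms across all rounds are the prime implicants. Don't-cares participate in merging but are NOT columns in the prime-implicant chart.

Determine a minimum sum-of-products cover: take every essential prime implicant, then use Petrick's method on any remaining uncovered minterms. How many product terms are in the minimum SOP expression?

size-2^0 implicants → 000000(✓)  000011  000100(✓)  001100(✓)  010101  011110  100100(✓)  100110(✓)  101000  101101(✓)  110111(✓)  111100(✓)  111101(✓)  111111(✓)
size-2^1 implicants → -00100  00-100  000-00  1-1101  1001-0  11-111  1111-1  11110-
Unchecked terms (primes): -00100, 00-100, 000-00, 000011, 010101, 011110, 1-1101, 1001-0, 101000, 11-111, 1111-1, 11110-
Minterm coverage:
  m3 ⊆ 000011 [E]
  m4 ⊆ -00100,00-100,000-00
  m12 ⊆ 00-100 [E]
  m30 ⊆ 011110 [E]
  m36 ⊆ -00100,1001-0
  m38 ⊆ 1001-0 [E]
  m45 ⊆ 1-1101 [E]
  m60 ⊆ 11110- [E]
  m61 ⊆ 1-1101,1111-1,11110-
  m63 ⊆ 11-111,1111-1
E = {00-100, 000011, 011110, 1-1101, 1001-0, 11110-}
Petrick residual → 11-111
Cover = a'b'de'f' + a'b'c'd'ef + a'bcdef' + acde'f + ab'c'df' + abdef + abcde'  |cover|=7

7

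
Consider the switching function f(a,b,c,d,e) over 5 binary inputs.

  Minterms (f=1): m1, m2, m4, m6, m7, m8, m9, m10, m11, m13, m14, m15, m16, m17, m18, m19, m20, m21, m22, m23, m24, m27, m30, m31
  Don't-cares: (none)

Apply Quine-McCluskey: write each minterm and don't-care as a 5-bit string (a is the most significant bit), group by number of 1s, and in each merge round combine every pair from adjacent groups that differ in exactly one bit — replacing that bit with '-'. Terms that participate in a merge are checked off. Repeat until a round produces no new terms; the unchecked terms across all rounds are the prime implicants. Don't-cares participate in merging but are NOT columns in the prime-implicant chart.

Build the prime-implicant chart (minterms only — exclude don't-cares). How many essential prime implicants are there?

4

Round 0: 00001✓ 00010✓ 00100✓ 00110✓ 00111✓ 01000✓ 01001✓ 01010✓ 01011✓ 01101✓ 01110✓ 01111✓ 10000✓ 10001✓ 10010✓ 10011✓ 10100✓ 10101✓ 10110✓ 10111✓ 11000✓ 11011✓ 11110✓ 11111✓
Round 1: -0001 -0010✓ -0100✓ -0110✓ -0111✓ -1000 -1011✓ -1110✓ -1111✓ 0-001 0-010✓ 0-110✓ 0-111✓ 00-10✓ 001-0✓ 0011-✓ 01-01✓ 01-10✓ 01-11✓ 010-0✓ 010-1✓ 0100-✓ 0101-✓ 011-1✓ 0111-✓ 1-000 1-011✓ 1-110✓ 1-111✓ 10-00✓ 10-01✓ 10-10✓ 10-11✓ 100-0✓ 100-1✓ 1000-✓ 1001-✓ 101-0✓ 101-1✓ 1010-✓ 1011-✓ 11-11✓ 1111-✓
Round 2: --110✓ --111✓ -0-10 -01-0 -011-✓ -1-11 -111-✓ 0--10 0-11-✓ 01--1 01-1- 010-- 1--11 1-11-✓ 10--0✓ 10--1✓ 10-0-✓ 10-1-✓ 100--✓ 101--✓
Round 3: --11- 10---
PIs = {--11-, -0-10, -0001, -01-0, -1-11, -1000, 0--10, 0-001, 01--1, 01-1-, 010--, 1--11, 1-000, 10---}
Coverage chart:
  m1: -0001,0-001
  m2: -0-10,0--10
  m4: -01-0 ←essential
  m6: --11-,-0-10,-01-0,0--10
  m7: --11- ←essential
  m8: -1000,010--
  m9: 0-001,01--1,010--
  m10: 0--10,01-1-,010--
  m11: -1-11,01--1,01-1-,010--
  m13: 01--1 ←essential
  m14: --11-,0--10,01-1-
  m15: --11-,-1-11,01--1,01-1-
  m16: 1-000,10---
  m17: -0001,10---
  m18: -0-10,10---
  m19: 1--11,10---
  m20: -01-0,10---
  m21: 10--- ←essential
  m22: --11-,-0-10,-01-0,10---
  m23: --11-,1--11,10---
  m24: -1000,1-000
  m27: -1-11,1--11
  m30: --11- ←essential
  m31: --11-,-1-11,1--11
Essential: --11-, -01-0, 01--1, 10---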